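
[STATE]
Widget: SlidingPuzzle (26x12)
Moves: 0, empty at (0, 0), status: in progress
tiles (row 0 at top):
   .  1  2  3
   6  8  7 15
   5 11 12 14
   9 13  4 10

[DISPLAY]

┌────┬────┬────┬────┐     
│    │  1 │  2 │  3 │     
├────┼────┼────┼────┤     
│  6 │  8 │  7 │ 15 │     
├────┼────┼────┼────┤     
│  5 │ 11 │ 12 │ 14 │     
├────┼────┼────┼────┤     
│  9 │ 13 │  4 │ 10 │     
└────┴────┴────┴────┘     
Moves: 0                  
                          
                          


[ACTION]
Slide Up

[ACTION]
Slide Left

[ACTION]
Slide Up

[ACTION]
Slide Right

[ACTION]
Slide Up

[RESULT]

┌────┬────┬────┬────┐     
│  6 │  1 │  2 │  3 │     
├────┼────┼────┼────┤     
│  8 │ 11 │  7 │ 15 │     
├────┼────┼────┼────┤     
│  9 │  5 │ 12 │ 14 │     
├────┼────┼────┼────┤     
│    │ 13 │  4 │ 10 │     
└────┴────┴────┴────┘     
Moves: 5                  
                          
                          


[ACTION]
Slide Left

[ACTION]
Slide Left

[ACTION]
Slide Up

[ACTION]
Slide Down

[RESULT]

┌────┬────┬────┬────┐     
│  6 │  1 │  2 │  3 │     
├────┼────┼────┼────┤     
│  8 │ 11 │  7 │ 15 │     
├────┼────┼────┼────┤     
│  9 │  5 │    │ 14 │     
├────┼────┼────┼────┤     
│ 13 │  4 │ 12 │ 10 │     
└────┴────┴────┴────┘     
Moves: 8                  
                          
                          


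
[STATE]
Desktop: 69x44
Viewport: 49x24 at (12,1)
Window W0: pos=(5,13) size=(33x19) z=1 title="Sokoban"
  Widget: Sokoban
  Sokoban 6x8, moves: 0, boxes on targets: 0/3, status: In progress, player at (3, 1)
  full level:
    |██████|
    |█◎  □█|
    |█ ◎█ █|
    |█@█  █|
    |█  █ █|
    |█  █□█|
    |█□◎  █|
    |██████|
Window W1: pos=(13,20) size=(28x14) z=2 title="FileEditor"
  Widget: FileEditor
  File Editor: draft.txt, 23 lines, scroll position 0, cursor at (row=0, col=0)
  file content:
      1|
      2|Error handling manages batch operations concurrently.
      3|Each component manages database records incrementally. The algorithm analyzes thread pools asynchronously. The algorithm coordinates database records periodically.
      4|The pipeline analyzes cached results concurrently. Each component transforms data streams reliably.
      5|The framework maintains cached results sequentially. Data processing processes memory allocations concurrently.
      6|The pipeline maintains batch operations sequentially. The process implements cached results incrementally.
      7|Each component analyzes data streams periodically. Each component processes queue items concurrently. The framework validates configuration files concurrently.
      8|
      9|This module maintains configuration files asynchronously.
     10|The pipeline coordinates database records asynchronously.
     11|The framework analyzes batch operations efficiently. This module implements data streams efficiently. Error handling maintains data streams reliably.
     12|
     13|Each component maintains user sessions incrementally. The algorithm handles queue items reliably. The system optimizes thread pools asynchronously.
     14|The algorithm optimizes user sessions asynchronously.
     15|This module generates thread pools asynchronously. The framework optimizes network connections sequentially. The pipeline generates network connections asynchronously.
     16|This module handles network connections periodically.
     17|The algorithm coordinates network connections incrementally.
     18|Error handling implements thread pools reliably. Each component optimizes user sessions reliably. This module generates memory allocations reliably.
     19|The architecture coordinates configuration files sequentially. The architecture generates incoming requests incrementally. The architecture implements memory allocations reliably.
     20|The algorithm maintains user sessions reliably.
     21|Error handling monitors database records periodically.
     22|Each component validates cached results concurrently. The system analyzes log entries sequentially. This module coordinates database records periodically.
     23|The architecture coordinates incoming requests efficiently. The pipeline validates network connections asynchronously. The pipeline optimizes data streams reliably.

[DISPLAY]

                                                 
                                                 
                                                 
                                                 
                                                 
                                                 
                                                 
                                                 
                                                 
                                                 
                                                 
                                                 
━━━━━━━━━━━━━━━━━━━━━━━━━┓                       
an                       ┃                       
─────────────────────────┨                       
                         ┃                       
                         ┃                       
                         ┃                       
                         ┃                       
 ┏━━━━━━━━━━━━━━━━━━━━━━━━━━┓                    
 ┃ FileEditor               ┃                    
 ┠──────────────────────────┨                    
 ┃█                        ▲┃                    
 ┃Error handling manages ba█┃                    


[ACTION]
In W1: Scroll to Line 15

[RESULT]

                                                 
                                                 
                                                 
                                                 
                                                 
                                                 
                                                 
                                                 
                                                 
                                                 
                                                 
                                                 
━━━━━━━━━━━━━━━━━━━━━━━━━┓                       
an                       ┃                       
─────────────────────────┨                       
                         ┃                       
                         ┃                       
                         ┃                       
                         ┃                       
 ┏━━━━━━━━━━━━━━━━━━━━━━━━━━┓                    
 ┃ FileEditor               ┃                    
 ┠──────────────────────────┨                    
 ┃The algorithm optimizes u▲┃                    
 ┃This module generates thr░┃                    


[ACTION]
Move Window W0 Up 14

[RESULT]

an                       ┃                       
─────────────────────────┨                       
                         ┃                       
                         ┃                       
                         ┃                       
                         ┃                       
                         ┃                       
                         ┃                       
                         ┃                       
                         ┃                       
 0  0/3                  ┃                       
                         ┃                       
                         ┃                       
                         ┃                       
                         ┃                       
                         ┃                       
                         ┃                       
━━━━━━━━━━━━━━━━━━━━━━━━━┛                       
                                                 
 ┏━━━━━━━━━━━━━━━━━━━━━━━━━━┓                    
 ┃ FileEditor               ┃                    
 ┠──────────────────────────┨                    
 ┃The algorithm optimizes u▲┃                    
 ┃This module generates thr░┃                    


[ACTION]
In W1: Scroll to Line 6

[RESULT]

an                       ┃                       
─────────────────────────┨                       
                         ┃                       
                         ┃                       
                         ┃                       
                         ┃                       
                         ┃                       
                         ┃                       
                         ┃                       
                         ┃                       
 0  0/3                  ┃                       
                         ┃                       
                         ┃                       
                         ┃                       
                         ┃                       
                         ┃                       
                         ┃                       
━━━━━━━━━━━━━━━━━━━━━━━━━┛                       
                                                 
 ┏━━━━━━━━━━━━━━━━━━━━━━━━━━┓                    
 ┃ FileEditor               ┃                    
 ┠──────────────────────────┨                    
 ┃The pipeline maintains ba▲┃                    
 ┃Each component analyzes d░┃                    


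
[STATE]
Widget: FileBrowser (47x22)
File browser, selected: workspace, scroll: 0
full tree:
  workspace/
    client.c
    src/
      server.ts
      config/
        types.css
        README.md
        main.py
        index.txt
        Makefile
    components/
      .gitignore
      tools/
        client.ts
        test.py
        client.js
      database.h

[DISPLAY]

> [-] workspace/                               
    client.c                                   
    [+] src/                                   
    [+] components/                            
                                               
                                               
                                               
                                               
                                               
                                               
                                               
                                               
                                               
                                               
                                               
                                               
                                               
                                               
                                               
                                               
                                               
                                               


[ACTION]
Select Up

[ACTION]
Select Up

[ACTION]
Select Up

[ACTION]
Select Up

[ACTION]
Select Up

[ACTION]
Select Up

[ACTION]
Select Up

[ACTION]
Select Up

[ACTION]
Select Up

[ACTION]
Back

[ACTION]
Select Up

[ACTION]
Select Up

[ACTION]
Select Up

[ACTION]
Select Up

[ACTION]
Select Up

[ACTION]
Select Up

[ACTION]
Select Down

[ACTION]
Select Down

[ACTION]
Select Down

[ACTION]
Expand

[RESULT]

  [-] workspace/                               
    client.c                                   
    [+] src/                                   
  > [-] components/                            
      .gitignore                               
      [+] tools/                               
      database.h                               
                                               
                                               
                                               
                                               
                                               
                                               
                                               
                                               
                                               
                                               
                                               
                                               
                                               
                                               
                                               


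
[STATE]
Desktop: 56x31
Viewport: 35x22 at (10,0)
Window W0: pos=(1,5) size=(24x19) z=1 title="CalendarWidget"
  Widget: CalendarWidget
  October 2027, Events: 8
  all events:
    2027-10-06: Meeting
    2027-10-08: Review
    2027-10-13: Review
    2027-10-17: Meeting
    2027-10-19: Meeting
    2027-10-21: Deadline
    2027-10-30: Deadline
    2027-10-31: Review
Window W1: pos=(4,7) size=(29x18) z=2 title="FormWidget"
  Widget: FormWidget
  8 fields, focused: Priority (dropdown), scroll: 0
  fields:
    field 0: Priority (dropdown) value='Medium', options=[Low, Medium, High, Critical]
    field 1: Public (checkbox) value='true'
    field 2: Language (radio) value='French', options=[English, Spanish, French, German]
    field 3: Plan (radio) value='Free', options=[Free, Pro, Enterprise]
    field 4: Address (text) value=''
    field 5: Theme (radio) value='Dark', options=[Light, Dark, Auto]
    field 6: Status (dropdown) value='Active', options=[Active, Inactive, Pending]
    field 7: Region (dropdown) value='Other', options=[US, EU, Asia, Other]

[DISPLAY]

                                   
                                   
                                   
                                   
                                   
━━━━━━━━━━━━━━┓                    
rWidget       ┃                    
━━━━━━━━━━━━━━━━━━━━━━┓            
Widget                ┃            
──────────────────────┨            
ority:   [Medium    ▼]┃            
lic:     [x]          ┃            
guage:   ( ) English  ┃            
n:       (●) Free  ( )┃            
ress:    [           ]┃            
me:      ( ) Light  (●┃            
tus:     [Active    ▼]┃            
ion:     [Other     ▼]┃            
                      ┃            
                      ┃            
                      ┃            
                      ┃            


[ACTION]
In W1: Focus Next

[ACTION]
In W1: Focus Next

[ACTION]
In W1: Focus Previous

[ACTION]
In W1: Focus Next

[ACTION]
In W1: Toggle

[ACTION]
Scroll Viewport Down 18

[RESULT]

──────────────────────┨            
ority:   [Medium    ▼]┃            
lic:     [x]          ┃            
guage:   ( ) English  ┃            
n:       (●) Free  ( )┃            
ress:    [           ]┃            
me:      ( ) Light  (●┃            
tus:     [Active    ▼]┃            
ion:     [Other     ▼]┃            
                      ┃            
                      ┃            
                      ┃            
                      ┃            
                      ┃            
                      ┃            
━━━━━━━━━━━━━━━━━━━━━━┛            
                                   
                                   
                                   
                                   
                                   
                                   


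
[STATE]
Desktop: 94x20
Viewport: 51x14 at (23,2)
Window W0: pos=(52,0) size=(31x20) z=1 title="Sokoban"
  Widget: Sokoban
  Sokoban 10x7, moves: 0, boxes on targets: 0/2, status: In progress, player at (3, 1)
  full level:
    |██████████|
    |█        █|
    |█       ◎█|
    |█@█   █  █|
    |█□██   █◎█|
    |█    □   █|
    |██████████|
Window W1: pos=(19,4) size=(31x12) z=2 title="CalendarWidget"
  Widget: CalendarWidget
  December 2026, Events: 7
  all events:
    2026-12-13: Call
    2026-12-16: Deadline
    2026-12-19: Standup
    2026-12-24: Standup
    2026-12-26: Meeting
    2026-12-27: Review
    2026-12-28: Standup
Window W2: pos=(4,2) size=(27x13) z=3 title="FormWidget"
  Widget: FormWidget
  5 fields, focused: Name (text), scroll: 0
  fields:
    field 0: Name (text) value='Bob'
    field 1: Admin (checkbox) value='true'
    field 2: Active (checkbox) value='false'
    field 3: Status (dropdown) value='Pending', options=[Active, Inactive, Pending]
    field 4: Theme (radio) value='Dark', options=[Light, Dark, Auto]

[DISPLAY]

━━━━━━━┓                     ┠─────────────────────
       ┃                     ┃██████████           
───────┨━━━━━━━━━━━━━━━━━━┓  ┃█        █           
      ]┃dget              ┃  ┃█       ◎█           
       ┃──────────────────┨  ┃█@█   █  █           
       ┃ember 2026        ┃  ┃█□██   █◎█           
ding ▼]┃ Fr Sa Su         ┃  ┃█    □   █           
Light  ┃  4  5  6         ┃  ┃██████████           
       ┃ 11 12 13*        ┃  ┃Moves: 0  0/2        
       ┃7 18 19* 20       ┃  ┃                     
       ┃* 25 26* 27*      ┃  ┃                     
       ┃1                 ┃  ┃                     
━━━━━━━┛                  ┃  ┃                     
━━━━━━━━━━━━━━━━━━━━━━━━━━┛  ┃                     


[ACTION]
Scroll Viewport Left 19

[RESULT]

┏━━━━━━━━━━━━━━━━━━━━━━━━━┓                     ┠──
┃ FormWidget              ┃                     ┃██
┠─────────────────────────┨━━━━━━━━━━━━━━━━━━┓  ┃█ 
┃> Name:       [Bob      ]┃dget              ┃  ┃█ 
┃  Admin:      [x]        ┃──────────────────┨  ┃█@
┃  Active:     [ ]        ┃ember 2026        ┃  ┃█□
┃  Status:     [Pending ▼]┃ Fr Sa Su         ┃  ┃█ 
┃  Theme:      ( ) Light  ┃  4  5  6         ┃  ┃██
┃                         ┃ 11 12 13*        ┃  ┃Mo
┃                         ┃7 18 19* 20       ┃  ┃  
┃                         ┃* 25 26* 27*      ┃  ┃  
┃                         ┃1                 ┃  ┃  
┗━━━━━━━━━━━━━━━━━━━━━━━━━┛                  ┃  ┃  
               ┗━━━━━━━━━━━━━━━━━━━━━━━━━━━━━┛  ┃  


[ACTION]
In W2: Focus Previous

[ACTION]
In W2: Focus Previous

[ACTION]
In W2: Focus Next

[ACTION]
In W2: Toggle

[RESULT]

┏━━━━━━━━━━━━━━━━━━━━━━━━━┓                     ┠──
┃ FormWidget              ┃                     ┃██
┠─────────────────────────┨━━━━━━━━━━━━━━━━━━┓  ┃█ 
┃  Name:       [Bob      ]┃dget              ┃  ┃█ 
┃  Admin:      [x]        ┃──────────────────┨  ┃█@
┃  Active:     [ ]        ┃ember 2026        ┃  ┃█□
┃  Status:     [Pending ▼]┃ Fr Sa Su         ┃  ┃█ 
┃> Theme:      ( ) Light  ┃  4  5  6         ┃  ┃██
┃                         ┃ 11 12 13*        ┃  ┃Mo
┃                         ┃7 18 19* 20       ┃  ┃  
┃                         ┃* 25 26* 27*      ┃  ┃  
┃                         ┃1                 ┃  ┃  
┗━━━━━━━━━━━━━━━━━━━━━━━━━┛                  ┃  ┃  
               ┗━━━━━━━━━━━━━━━━━━━━━━━━━━━━━┛  ┃  


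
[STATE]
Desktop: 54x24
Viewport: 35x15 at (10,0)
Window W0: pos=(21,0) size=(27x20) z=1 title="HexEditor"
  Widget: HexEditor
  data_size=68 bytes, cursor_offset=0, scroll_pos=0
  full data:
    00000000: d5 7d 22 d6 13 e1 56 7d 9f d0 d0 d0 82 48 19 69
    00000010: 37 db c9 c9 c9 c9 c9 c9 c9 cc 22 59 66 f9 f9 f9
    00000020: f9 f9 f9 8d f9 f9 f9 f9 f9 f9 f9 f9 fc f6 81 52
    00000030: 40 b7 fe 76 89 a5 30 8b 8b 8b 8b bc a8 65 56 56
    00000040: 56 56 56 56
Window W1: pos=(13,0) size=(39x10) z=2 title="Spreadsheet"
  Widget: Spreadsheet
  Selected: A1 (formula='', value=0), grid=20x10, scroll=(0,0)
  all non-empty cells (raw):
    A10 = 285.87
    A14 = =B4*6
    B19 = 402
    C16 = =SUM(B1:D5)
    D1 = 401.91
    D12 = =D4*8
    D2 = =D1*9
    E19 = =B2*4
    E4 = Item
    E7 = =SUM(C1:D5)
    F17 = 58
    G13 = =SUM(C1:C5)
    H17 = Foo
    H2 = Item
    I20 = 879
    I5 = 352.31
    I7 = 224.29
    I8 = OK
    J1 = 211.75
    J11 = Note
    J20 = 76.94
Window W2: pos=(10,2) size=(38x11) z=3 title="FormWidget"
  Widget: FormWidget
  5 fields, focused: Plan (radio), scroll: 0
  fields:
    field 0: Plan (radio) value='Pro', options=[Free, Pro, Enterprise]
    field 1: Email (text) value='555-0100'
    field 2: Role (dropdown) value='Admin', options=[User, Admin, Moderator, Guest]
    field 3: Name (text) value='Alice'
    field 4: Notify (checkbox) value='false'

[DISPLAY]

   ┏━━━━━━━━━━━━━━━━━━━━━━━━━━━━━━━
   ┃ Spreadsheet                   
┏━━━━━━━━━━━━━━━━━━━━━━━━━━━━━━━━━━
┃ FormWidget                       
┠──────────────────────────────────
┃> Plan:       ( ) Free  (●) Pro  (
┃  Email:      [555-0100           
┃  Role:       [Admin              
┃  Name:       [Alice              
┃  Notify:     [ ]                 
┃                                  
┃                                  
┗━━━━━━━━━━━━━━━━━━━━━━━━━━━━━━━━━━
           ┃                       
           ┃                       


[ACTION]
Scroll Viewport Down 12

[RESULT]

┃  Notify:     [ ]                 
┃                                  
┃                                  
┗━━━━━━━━━━━━━━━━━━━━━━━━━━━━━━━━━━
           ┃                       
           ┃                       
           ┃                       
           ┃                       
           ┃                       
           ┃                       
           ┗━━━━━━━━━━━━━━━━━━━━━━━
                                   
                                   
                                   
                                   


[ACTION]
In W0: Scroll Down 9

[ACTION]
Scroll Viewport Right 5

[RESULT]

tify:     [ ]                   ┃━━
                                ┃  
                                ┃  
━━━━━━━━━━━━━━━━━━━━━━━━━━━━━━━━┛  
      ┃                         ┃  
      ┃                         ┃  
      ┃                         ┃  
      ┃                         ┃  
      ┃                         ┃  
      ┃                         ┃  
      ┗━━━━━━━━━━━━━━━━━━━━━━━━━┛  
                                   
                                   
                                   
                                   


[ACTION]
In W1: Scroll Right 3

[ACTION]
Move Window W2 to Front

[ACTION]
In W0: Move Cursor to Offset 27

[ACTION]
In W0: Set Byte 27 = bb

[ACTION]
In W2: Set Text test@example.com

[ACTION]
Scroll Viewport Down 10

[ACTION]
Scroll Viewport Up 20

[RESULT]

━━━━━━━━━━━━━━━━━━━━━━━━━━━━━━━━━━━
Spreadsheet                        
━━━━━━━━━━━━━━━━━━━━━━━━━━━━━━━━┓──
mWidget                         ┃  
────────────────────────────────┨  
an:       ( ) Free  (●) Pro  ( )┃--
ail:      [555-0100            ]┃ 0
le:       [Admin              ▼]┃ 0
me:       [Alice               ]┃ 0
tify:     [ ]                   ┃━━
                                ┃  
                                ┃  
━━━━━━━━━━━━━━━━━━━━━━━━━━━━━━━━┛  
      ┃                         ┃  
      ┃                         ┃  


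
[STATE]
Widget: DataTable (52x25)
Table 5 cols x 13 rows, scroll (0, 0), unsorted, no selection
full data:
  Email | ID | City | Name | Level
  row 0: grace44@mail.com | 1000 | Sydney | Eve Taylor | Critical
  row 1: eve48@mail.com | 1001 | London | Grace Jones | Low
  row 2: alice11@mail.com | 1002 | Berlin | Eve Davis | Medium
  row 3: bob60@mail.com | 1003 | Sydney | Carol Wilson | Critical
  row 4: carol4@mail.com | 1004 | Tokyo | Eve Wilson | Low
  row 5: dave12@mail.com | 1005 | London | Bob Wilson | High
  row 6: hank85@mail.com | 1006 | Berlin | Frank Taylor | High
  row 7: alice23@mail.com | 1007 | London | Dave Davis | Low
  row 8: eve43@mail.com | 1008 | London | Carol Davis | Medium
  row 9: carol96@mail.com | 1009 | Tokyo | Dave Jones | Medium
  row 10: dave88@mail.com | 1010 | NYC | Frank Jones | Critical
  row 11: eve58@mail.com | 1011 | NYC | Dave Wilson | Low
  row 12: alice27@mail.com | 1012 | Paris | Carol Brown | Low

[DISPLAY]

Email           │ID  │City  │Name        │Level     
────────────────┼────┼──────┼────────────┼────────  
grace44@mail.com│1000│Sydney│Eve Taylor  │Critical  
eve48@mail.com  │1001│London│Grace Jones │Low       
alice11@mail.com│1002│Berlin│Eve Davis   │Medium    
bob60@mail.com  │1003│Sydney│Carol Wilson│Critical  
carol4@mail.com │1004│Tokyo │Eve Wilson  │Low       
dave12@mail.com │1005│London│Bob Wilson  │High      
hank85@mail.com │1006│Berlin│Frank Taylor│High      
alice23@mail.com│1007│London│Dave Davis  │Low       
eve43@mail.com  │1008│London│Carol Davis │Medium    
carol96@mail.com│1009│Tokyo │Dave Jones  │Medium    
dave88@mail.com │1010│NYC   │Frank Jones │Critical  
eve58@mail.com  │1011│NYC   │Dave Wilson │Low       
alice27@mail.com│1012│Paris │Carol Brown │Low       
                                                    
                                                    
                                                    
                                                    
                                                    
                                                    
                                                    
                                                    
                                                    
                                                    


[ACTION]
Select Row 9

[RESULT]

Email           │ID  │City  │Name        │Level     
────────────────┼────┼──────┼────────────┼────────  
grace44@mail.com│1000│Sydney│Eve Taylor  │Critical  
eve48@mail.com  │1001│London│Grace Jones │Low       
alice11@mail.com│1002│Berlin│Eve Davis   │Medium    
bob60@mail.com  │1003│Sydney│Carol Wilson│Critical  
carol4@mail.com │1004│Tokyo │Eve Wilson  │Low       
dave12@mail.com │1005│London│Bob Wilson  │High      
hank85@mail.com │1006│Berlin│Frank Taylor│High      
alice23@mail.com│1007│London│Dave Davis  │Low       
eve43@mail.com  │1008│London│Carol Davis │Medium    
>arol96@mail.com│1009│Tokyo │Dave Jones  │Medium    
dave88@mail.com │1010│NYC   │Frank Jones │Critical  
eve58@mail.com  │1011│NYC   │Dave Wilson │Low       
alice27@mail.com│1012│Paris │Carol Brown │Low       
                                                    
                                                    
                                                    
                                                    
                                                    
                                                    
                                                    
                                                    
                                                    
                                                    


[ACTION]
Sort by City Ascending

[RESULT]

Email           │ID  │City ▲│Name        │Level     
────────────────┼────┼──────┼────────────┼────────  
alice11@mail.com│1002│Berlin│Eve Davis   │Medium    
hank85@mail.com │1006│Berlin│Frank Taylor│High      
eve48@mail.com  │1001│London│Grace Jones │Low       
dave12@mail.com │1005│London│Bob Wilson  │High      
alice23@mail.com│1007│London│Dave Davis  │Low       
eve43@mail.com  │1008│London│Carol Davis │Medium    
dave88@mail.com │1010│NYC   │Frank Jones │Critical  
eve58@mail.com  │1011│NYC   │Dave Wilson │Low       
alice27@mail.com│1012│Paris │Carol Brown │Low       
>race44@mail.com│1000│Sydney│Eve Taylor  │Critical  
bob60@mail.com  │1003│Sydney│Carol Wilson│Critical  
carol4@mail.com │1004│Tokyo │Eve Wilson  │Low       
carol96@mail.com│1009│Tokyo │Dave Jones  │Medium    
                                                    
                                                    
                                                    
                                                    
                                                    
                                                    
                                                    
                                                    
                                                    
                                                    


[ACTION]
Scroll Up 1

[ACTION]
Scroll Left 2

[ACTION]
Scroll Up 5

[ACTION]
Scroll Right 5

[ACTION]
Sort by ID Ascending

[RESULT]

Email           │ID ▲│City  │Name        │Level     
────────────────┼────┼──────┼────────────┼────────  
grace44@mail.com│1000│Sydney│Eve Taylor  │Critical  
eve48@mail.com  │1001│London│Grace Jones │Low       
alice11@mail.com│1002│Berlin│Eve Davis   │Medium    
bob60@mail.com  │1003│Sydney│Carol Wilson│Critical  
carol4@mail.com │1004│Tokyo │Eve Wilson  │Low       
dave12@mail.com │1005│London│Bob Wilson  │High      
hank85@mail.com │1006│Berlin│Frank Taylor│High      
alice23@mail.com│1007│London│Dave Davis  │Low       
eve43@mail.com  │1008│London│Carol Davis │Medium    
>arol96@mail.com│1009│Tokyo │Dave Jones  │Medium    
dave88@mail.com │1010│NYC   │Frank Jones │Critical  
eve58@mail.com  │1011│NYC   │Dave Wilson │Low       
alice27@mail.com│1012│Paris │Carol Brown │Low       
                                                    
                                                    
                                                    
                                                    
                                                    
                                                    
                                                    
                                                    
                                                    
                                                    


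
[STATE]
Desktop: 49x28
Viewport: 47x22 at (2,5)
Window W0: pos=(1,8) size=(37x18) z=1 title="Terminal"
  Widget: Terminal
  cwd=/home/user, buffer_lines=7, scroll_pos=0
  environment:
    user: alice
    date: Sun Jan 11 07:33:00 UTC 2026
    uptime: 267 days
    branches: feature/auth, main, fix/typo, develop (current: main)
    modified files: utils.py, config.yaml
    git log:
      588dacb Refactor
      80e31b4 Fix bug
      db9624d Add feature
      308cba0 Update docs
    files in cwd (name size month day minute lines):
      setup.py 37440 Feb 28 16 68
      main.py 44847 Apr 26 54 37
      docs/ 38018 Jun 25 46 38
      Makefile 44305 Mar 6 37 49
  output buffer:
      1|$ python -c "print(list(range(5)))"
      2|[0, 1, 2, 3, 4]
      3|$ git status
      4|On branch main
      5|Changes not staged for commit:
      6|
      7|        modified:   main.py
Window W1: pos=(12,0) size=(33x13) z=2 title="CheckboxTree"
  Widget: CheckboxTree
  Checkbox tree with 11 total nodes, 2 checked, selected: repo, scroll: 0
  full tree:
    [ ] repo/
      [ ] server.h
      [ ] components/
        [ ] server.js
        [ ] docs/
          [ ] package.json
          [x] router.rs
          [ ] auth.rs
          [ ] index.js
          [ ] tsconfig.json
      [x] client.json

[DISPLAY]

          ┃   [-] components/             ┃    
          ┃     [ ] server.js             ┃    
          ┃     [-] docs/                 ┃    
━━━━━━━━━━┃       [ ] package.json        ┃    
 Terminal ┃       [x] router.rs           ┃    
──────────┃       [ ] auth.rs             ┃    
$ python -┃       [ ] index.js            ┃    
[0, 1, 2, ┗━━━━━━━━━━━━━━━━━━━━━━━━━━━━━━━┛    
$ git status                       ┃           
On branch main                     ┃           
Changes not staged for commit:     ┃           
                                   ┃           
        modified:   main.py        ┃           
$ █                                ┃           
                                   ┃           
                                   ┃           
                                   ┃           
                                   ┃           
                                   ┃           
                                   ┃           
━━━━━━━━━━━━━━━━━━━━━━━━━━━━━━━━━━━┛           
                                               


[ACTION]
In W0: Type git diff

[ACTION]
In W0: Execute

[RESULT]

          ┃   [-] components/             ┃    
          ┃     [ ] server.js             ┃    
          ┃     [-] docs/                 ┃    
━━━━━━━━━━┃       [ ] package.json        ┃    
 Terminal ┃       [x] router.rs           ┃    
──────────┃       [ ] auth.rs             ┃    
[0, 1, 2, ┃       [ ] index.js            ┃    
$ git stat┗━━━━━━━━━━━━━━━━━━━━━━━━━━━━━━━┛    
On branch main                     ┃           
Changes not staged for commit:     ┃           
                                   ┃           
        modified:   main.py        ┃           
$ git diff                         ┃           
diff --git a/main.py b/main.py     ┃           
--- a/main.py                      ┃           
+++ b/main.py                      ┃           
@@ -1,3 +1,4 @@                    ┃           
+# updated                         ┃           
 import sys                        ┃           
$ █                                ┃           
━━━━━━━━━━━━━━━━━━━━━━━━━━━━━━━━━━━┛           
                                               


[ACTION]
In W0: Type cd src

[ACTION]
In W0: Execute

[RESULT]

          ┃   [-] components/             ┃    
          ┃     [ ] server.js             ┃    
          ┃     [-] docs/                 ┃    
━━━━━━━━━━┃       [ ] package.json        ┃    
 Terminal ┃       [x] router.rs           ┃    
──────────┃       [ ] auth.rs             ┃    
On branch ┃       [ ] index.js            ┃    
Changes no┗━━━━━━━━━━━━━━━━━━━━━━━━━━━━━━━┛    
                                   ┃           
        modified:   main.py        ┃           
$ git diff                         ┃           
diff --git a/main.py b/main.py     ┃           
--- a/main.py                      ┃           
+++ b/main.py                      ┃           
@@ -1,3 +1,4 @@                    ┃           
+# updated                         ┃           
 import sys                        ┃           
$ cd src                           ┃           
                                   ┃           
$ █                                ┃           
━━━━━━━━━━━━━━━━━━━━━━━━━━━━━━━━━━━┛           
                                               


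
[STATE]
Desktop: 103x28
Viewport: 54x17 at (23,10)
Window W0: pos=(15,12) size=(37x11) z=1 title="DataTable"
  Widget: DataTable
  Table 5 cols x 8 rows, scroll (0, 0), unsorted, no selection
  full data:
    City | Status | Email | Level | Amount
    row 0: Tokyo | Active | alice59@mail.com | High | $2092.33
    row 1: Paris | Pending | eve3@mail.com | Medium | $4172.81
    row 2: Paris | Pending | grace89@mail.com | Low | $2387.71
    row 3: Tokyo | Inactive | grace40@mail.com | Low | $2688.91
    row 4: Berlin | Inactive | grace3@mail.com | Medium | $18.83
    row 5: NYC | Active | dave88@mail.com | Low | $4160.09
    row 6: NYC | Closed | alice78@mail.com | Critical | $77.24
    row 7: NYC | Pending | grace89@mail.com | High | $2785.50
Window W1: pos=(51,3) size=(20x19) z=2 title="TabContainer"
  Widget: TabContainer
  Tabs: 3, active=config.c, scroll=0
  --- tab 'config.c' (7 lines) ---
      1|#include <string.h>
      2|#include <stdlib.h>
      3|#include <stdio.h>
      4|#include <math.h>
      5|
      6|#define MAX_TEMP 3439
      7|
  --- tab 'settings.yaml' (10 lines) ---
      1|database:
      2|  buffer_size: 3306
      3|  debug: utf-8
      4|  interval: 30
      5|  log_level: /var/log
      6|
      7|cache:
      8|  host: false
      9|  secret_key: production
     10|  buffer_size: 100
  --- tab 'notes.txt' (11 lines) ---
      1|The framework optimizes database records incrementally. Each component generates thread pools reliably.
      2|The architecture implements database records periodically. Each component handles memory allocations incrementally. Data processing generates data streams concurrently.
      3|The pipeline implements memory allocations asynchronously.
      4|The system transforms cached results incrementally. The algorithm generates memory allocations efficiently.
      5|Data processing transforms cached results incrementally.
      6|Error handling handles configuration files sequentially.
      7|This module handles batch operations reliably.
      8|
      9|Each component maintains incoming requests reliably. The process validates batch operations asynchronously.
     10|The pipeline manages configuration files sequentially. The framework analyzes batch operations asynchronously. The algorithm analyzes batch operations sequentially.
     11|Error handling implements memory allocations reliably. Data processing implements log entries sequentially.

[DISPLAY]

                            ┃#include <stdio.h>┃      
                            ┃#include <math.h> ┃      
━━━━━━━━━━━━━━━━━━━━━━━━━━━━┃                  ┃      
ble                         ┃#define MAX_TEMP 3┃      
────────────────────────────┃                  ┃      
Status  │Email           │Le┃                  ┃      
────────┼────────────────┼──┃                  ┃      
Active  │alice59@mail.com│Hi┃                  ┃      
Pending │eve3@mail.com   │Me┃                  ┃      
Pending │grace89@mail.com│Lo┃                  ┃      
Inactive│grace40@mail.com│Lo┃                  ┃      
Inactive│grace3@mail.com │Me┗━━━━━━━━━━━━━━━━━━┛      
━━━━━━━━━━━━━━━━━━━━━━━━━━━━┛                         
                                                      
                                                      
                                                      
                                                      


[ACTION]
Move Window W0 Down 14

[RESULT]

                            ┃#include <stdio.h>┃      
                            ┃#include <math.h> ┃      
                            ┃                  ┃      
                            ┃#define MAX_TEMP 3┃      
                            ┃                  ┃      
                            ┃                  ┃      
                            ┃                  ┃      
━━━━━━━━━━━━━━━━━━━━━━━━━━━━┃                  ┃      
ble                         ┃                  ┃      
────────────────────────────┃                  ┃      
Status  │Email           │Le┃                  ┃      
────────┼────────────────┼──┗━━━━━━━━━━━━━━━━━━┛      
Active  │alice59@mail.com│Hi┃                         
Pending │eve3@mail.com   │Me┃                         
Pending │grace89@mail.com│Lo┃                         
Inactive│grace40@mail.com│Lo┃                         
Inactive│grace3@mail.com │Me┃                         


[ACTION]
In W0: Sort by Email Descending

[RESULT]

                            ┃#include <stdio.h>┃      
                            ┃#include <math.h> ┃      
                            ┃                  ┃      
                            ┃#define MAX_TEMP 3┃      
                            ┃                  ┃      
                            ┃                  ┃      
                            ┃                  ┃      
━━━━━━━━━━━━━━━━━━━━━━━━━━━━┃                  ┃      
ble                         ┃                  ┃      
────────────────────────────┃                  ┃      
Status  │Email          ▼│Le┃                  ┃      
────────┼────────────────┼──┗━━━━━━━━━━━━━━━━━━┛      
Pending │grace89@mail.com│Lo┃                         
Pending │grace89@mail.com│Hi┃                         
Inactive│grace40@mail.com│Lo┃                         
Inactive│grace3@mail.com │Me┃                         
Pending │eve3@mail.com   │Me┃                         


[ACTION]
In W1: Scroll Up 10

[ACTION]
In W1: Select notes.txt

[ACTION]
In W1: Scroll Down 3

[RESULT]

                            ┃Error handling han┃      
                            ┃This module handle┃      
                            ┃                  ┃      
                            ┃Each component mai┃      
                            ┃The pipeline manag┃      
                            ┃Error handling imp┃      
                            ┃                  ┃      
━━━━━━━━━━━━━━━━━━━━━━━━━━━━┃                  ┃      
ble                         ┃                  ┃      
────────────────────────────┃                  ┃      
Status  │Email          ▼│Le┃                  ┃      
────────┼────────────────┼──┗━━━━━━━━━━━━━━━━━━┛      
Pending │grace89@mail.com│Lo┃                         
Pending │grace89@mail.com│Hi┃                         
Inactive│grace40@mail.com│Lo┃                         
Inactive│grace3@mail.com │Me┃                         
Pending │eve3@mail.com   │Me┃                         
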